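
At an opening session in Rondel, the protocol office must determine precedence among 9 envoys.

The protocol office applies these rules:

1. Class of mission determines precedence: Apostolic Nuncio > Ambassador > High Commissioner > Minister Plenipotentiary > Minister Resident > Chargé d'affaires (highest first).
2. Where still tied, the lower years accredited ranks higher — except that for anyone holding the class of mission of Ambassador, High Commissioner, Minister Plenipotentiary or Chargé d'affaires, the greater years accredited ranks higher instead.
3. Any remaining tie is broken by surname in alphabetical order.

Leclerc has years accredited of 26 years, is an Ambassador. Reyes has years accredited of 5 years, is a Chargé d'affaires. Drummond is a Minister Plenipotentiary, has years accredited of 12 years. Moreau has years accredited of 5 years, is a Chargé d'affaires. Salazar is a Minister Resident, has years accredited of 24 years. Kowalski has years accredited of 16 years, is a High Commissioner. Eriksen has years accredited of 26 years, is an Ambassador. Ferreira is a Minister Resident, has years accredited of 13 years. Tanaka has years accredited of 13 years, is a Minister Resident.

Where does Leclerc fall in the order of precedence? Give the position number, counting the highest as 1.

2

By class of mission: Eriksen and Leclerc (Ambassador); then Kowalski (High Commissioner); then Drummond (Minister Plenipotentiary); then Ferreira, Tanaka and Salazar (Minister Resident); then Moreau and Reyes (Chargé d'affaires).
Eriksen and Leclerc both have years accredited 26 years, so the next rule applies.
Among Eriksen and Leclerc, alphabetically by surname: Eriksen before Leclerc.
Among Ferreira, Tanaka and Salazar, by years accredited (lower first): Ferreira and Tanaka (13 years) before Salazar (24 years).
Among Ferreira and Tanaka, alphabetically by surname: Ferreira before Tanaka.
Moreau and Reyes both have years accredited 5 years, so the next rule applies.
Among Moreau and Reyes, alphabetically by surname: Moreau before Reyes.
Order: Eriksen, Leclerc, Kowalski, Drummond, Ferreira, Tanaka, Salazar, Moreau, Reyes. So position 2.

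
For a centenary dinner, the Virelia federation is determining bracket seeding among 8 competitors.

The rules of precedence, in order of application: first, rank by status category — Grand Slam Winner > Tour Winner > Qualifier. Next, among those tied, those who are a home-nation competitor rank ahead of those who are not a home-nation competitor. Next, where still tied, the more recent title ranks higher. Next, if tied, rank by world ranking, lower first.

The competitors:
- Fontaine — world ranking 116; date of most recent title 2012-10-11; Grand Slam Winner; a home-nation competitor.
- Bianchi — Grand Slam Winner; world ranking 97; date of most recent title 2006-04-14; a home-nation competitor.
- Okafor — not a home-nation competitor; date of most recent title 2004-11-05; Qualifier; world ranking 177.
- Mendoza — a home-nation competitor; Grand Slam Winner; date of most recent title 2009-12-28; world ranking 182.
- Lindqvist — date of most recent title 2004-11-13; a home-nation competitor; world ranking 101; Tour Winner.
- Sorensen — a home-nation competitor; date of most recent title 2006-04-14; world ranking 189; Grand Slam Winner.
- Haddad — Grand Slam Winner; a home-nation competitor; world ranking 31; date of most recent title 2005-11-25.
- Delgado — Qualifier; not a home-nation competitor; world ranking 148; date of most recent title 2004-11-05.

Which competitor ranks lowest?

Okafor

By status category: Fontaine, Mendoza, Bianchi, Sorensen and Haddad (Grand Slam Winner); then Lindqvist (Tour Winner); then Delgado and Okafor (Qualifier).
Fontaine, Mendoza, Bianchi, Sorensen and Haddad are each a home-nation competitor, so the next rule applies.
Among Fontaine, Mendoza, Bianchi, Sorensen and Haddad, by date of most recent title (later first): Fontaine (2012-10-11) before Mendoza (2009-12-28) before Bianchi and Sorensen (2006-04-14) before Haddad (2005-11-25).
Among Bianchi and Sorensen, by world ranking (lower first): Bianchi (97) before Sorensen (189).
Delgado and Okafor are each not a home-nation competitor, so the next rule applies.
Delgado and Okafor both have date of most recent title 2004-11-05, so the next rule applies.
Among Delgado and Okafor, by world ranking (lower first): Delgado (148) before Okafor (177).
Order: Fontaine, Mendoza, Bianchi, Sorensen, Haddad, Lindqvist, Delgado, Okafor.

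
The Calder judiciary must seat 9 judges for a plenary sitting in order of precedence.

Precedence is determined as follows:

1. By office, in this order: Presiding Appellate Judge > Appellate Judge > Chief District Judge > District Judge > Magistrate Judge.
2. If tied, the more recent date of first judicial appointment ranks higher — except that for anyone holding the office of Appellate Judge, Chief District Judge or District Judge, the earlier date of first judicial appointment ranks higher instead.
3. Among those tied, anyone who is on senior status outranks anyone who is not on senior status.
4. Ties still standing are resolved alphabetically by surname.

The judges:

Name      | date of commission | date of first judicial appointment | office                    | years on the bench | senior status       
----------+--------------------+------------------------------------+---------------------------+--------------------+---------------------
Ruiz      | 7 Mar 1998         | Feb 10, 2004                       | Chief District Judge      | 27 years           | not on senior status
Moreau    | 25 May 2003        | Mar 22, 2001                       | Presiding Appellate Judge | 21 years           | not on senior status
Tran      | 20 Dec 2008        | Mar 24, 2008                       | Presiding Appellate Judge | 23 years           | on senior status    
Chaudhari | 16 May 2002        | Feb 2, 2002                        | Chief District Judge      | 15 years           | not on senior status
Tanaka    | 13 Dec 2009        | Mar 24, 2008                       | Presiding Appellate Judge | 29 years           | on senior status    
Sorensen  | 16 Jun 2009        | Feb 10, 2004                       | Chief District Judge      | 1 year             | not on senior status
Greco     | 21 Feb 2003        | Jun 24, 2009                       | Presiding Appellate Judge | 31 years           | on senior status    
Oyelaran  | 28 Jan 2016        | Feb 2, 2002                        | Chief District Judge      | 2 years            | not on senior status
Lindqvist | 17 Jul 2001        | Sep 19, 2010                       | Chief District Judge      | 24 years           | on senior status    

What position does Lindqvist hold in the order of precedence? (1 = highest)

9

By office: Greco, Tanaka, Tran and Moreau (Presiding Appellate Judge); then Chaudhari, Oyelaran, Ruiz, Sorensen and Lindqvist (Chief District Judge).
Among Greco, Tanaka, Tran and Moreau, by date of first judicial appointment (later first): Greco (Jun 24, 2009) before Tanaka and Tran (Mar 24, 2008) before Moreau (Mar 22, 2001).
Tanaka and Tran are each on senior status, so the next rule applies.
Among Tanaka and Tran, alphabetically by surname: Tanaka before Tran.
Among Chaudhari, Oyelaran, Ruiz, Sorensen and Lindqvist, by date of first judicial appointment (earlier first) (reversed rule for this group): Chaudhari and Oyelaran (Feb 2, 2002) before Ruiz and Sorensen (Feb 10, 2004) before Lindqvist (Sep 19, 2010).
Chaudhari and Oyelaran are each not on senior status, so the next rule applies.
Among Chaudhari and Oyelaran, alphabetically by surname: Chaudhari before Oyelaran.
Ruiz and Sorensen are each not on senior status, so the next rule applies.
Among Ruiz and Sorensen, alphabetically by surname: Ruiz before Sorensen.
Order: Greco, Tanaka, Tran, Moreau, Chaudhari, Oyelaran, Ruiz, Sorensen, Lindqvist. So position 9.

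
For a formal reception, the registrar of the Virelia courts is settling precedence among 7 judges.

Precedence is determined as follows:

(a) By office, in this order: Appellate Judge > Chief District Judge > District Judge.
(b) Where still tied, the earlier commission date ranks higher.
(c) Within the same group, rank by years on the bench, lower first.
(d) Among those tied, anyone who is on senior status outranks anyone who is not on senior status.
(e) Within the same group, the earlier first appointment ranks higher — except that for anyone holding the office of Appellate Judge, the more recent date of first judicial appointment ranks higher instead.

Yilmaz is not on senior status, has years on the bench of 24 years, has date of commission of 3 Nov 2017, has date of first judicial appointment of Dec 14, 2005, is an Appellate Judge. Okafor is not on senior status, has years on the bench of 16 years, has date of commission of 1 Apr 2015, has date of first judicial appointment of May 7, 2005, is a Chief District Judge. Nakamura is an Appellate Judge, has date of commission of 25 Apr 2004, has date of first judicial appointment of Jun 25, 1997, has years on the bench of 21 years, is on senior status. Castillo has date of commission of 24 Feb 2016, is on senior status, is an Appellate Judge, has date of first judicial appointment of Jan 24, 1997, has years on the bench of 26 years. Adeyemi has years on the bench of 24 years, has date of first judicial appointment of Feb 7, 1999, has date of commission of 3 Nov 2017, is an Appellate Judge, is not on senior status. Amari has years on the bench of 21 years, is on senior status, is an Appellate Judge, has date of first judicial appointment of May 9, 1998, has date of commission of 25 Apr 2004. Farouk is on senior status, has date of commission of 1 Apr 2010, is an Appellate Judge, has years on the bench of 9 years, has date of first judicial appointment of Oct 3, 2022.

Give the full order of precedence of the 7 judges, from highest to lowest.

Amari, Nakamura, Farouk, Castillo, Yilmaz, Adeyemi, Okafor

By office: Amari, Nakamura, Farouk, Castillo, Yilmaz and Adeyemi (Appellate Judge); then Okafor (Chief District Judge).
Among Amari, Nakamura, Farouk, Castillo, Yilmaz and Adeyemi, by date of commission (earlier first): Amari and Nakamura (25 Apr 2004) before Farouk (1 Apr 2010) before Castillo (24 Feb 2016) before Yilmaz and Adeyemi (3 Nov 2017).
Amari and Nakamura both have years on the bench 21 years, so the next rule applies.
Amari and Nakamura are each on senior status, so the next rule applies.
Among Amari and Nakamura, by date of first judicial appointment (later first) (reversed rule for this group): Amari (May 9, 1998) before Nakamura (Jun 25, 1997).
Yilmaz and Adeyemi both have years on the bench 24 years, so the next rule applies.
Yilmaz and Adeyemi are each not on senior status, so the next rule applies.
Among Yilmaz and Adeyemi, by date of first judicial appointment (later first) (reversed rule for this group): Yilmaz (Dec 14, 2005) before Adeyemi (Feb 7, 1999).
Full order: Amari, Nakamura, Farouk, Castillo, Yilmaz, Adeyemi, Okafor.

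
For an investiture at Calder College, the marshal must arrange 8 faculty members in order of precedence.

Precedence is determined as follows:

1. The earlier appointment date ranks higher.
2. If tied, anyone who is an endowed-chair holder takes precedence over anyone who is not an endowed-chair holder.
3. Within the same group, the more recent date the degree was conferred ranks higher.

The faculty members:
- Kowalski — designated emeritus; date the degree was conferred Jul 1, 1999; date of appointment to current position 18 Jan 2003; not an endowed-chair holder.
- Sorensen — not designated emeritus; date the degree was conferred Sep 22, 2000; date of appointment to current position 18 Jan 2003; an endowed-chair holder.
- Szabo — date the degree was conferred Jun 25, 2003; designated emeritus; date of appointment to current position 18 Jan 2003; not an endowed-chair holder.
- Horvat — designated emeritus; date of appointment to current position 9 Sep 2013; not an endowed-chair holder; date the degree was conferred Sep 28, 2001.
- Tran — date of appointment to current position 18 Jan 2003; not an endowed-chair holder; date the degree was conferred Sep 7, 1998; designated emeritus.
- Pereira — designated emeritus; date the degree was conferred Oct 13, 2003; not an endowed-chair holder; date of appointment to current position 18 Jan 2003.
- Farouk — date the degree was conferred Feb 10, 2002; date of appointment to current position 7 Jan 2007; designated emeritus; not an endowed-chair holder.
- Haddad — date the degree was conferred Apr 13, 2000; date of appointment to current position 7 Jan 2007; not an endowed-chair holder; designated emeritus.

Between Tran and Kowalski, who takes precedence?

By date of appointment to current position (earlier first): Sorensen, Pereira, Szabo, Kowalski and Tran (each 18 Jan 2003); then Farouk and Haddad (both 7 Jan 2007); then Horvat (9 Sep 2013).
Among Sorensen, Pereira, Szabo, Kowalski and Tran, an endowed-chair holder before not an endowed-chair holder: Sorensen (an endowed-chair holder) before Pereira, Szabo, Kowalski and Tran (not an endowed-chair holder).
Among Pereira, Szabo, Kowalski and Tran, by date the degree was conferred (later first): Pereira (Oct 13, 2003) before Szabo (Jun 25, 2003) before Kowalski (Jul 1, 1999) before Tran (Sep 7, 1998).
Farouk and Haddad are each not an endowed-chair holder, so the next rule applies.
Among Farouk and Haddad, by date the degree was conferred (later first): Farouk (Feb 10, 2002) before Haddad (Apr 13, 2000).
So Kowalski takes precedence.

Kowalski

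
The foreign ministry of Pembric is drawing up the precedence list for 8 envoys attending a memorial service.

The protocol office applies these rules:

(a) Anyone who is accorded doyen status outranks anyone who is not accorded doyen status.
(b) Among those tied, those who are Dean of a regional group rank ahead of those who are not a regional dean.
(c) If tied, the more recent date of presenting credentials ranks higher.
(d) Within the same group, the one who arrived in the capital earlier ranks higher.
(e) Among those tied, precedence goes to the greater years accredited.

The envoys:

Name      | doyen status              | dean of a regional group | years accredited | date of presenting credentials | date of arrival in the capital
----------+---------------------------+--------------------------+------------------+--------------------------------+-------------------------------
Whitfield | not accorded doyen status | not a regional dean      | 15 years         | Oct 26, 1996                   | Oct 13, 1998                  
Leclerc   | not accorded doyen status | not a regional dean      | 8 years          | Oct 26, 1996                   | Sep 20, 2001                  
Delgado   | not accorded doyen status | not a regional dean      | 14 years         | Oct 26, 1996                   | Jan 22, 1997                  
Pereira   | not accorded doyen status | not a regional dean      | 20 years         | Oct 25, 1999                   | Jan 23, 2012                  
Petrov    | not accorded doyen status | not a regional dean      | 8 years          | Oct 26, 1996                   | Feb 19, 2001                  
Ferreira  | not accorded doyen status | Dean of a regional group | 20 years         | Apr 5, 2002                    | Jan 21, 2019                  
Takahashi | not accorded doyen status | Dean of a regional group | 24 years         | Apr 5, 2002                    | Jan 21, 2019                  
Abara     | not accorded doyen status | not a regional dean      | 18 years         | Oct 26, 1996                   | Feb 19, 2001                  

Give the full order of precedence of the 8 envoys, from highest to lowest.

By the first rule: Takahashi, Ferreira, Pereira, Delgado, Whitfield, Abara, Petrov and Leclerc (each not accorded doyen status).
Among Takahashi, Ferreira, Pereira, Delgado, Whitfield, Abara, Petrov and Leclerc, Dean of a regional group before not a regional dean: Takahashi and Ferreira (Dean of a regional group) before Pereira, Delgado, Whitfield, Abara, Petrov and Leclerc (not a regional dean).
Takahashi and Ferreira both have date of presenting credentials Apr 5, 2002, so the next rule applies.
Takahashi and Ferreira both have date of arrival in the capital Jan 21, 2019, so the next rule applies.
Among Takahashi and Ferreira, by years accredited (higher first): Takahashi (24 years) before Ferreira (20 years).
Among Pereira, Delgado, Whitfield, Abara, Petrov and Leclerc, by date of presenting credentials (later first): Pereira (Oct 25, 1999) before Delgado, Whitfield, Abara, Petrov and Leclerc (Oct 26, 1996).
Among Delgado, Whitfield, Abara, Petrov and Leclerc, by date of arrival in the capital (earlier first): Delgado (Jan 22, 1997) before Whitfield (Oct 13, 1998) before Abara and Petrov (Feb 19, 2001) before Leclerc (Sep 20, 2001).
Among Abara and Petrov, by years accredited (higher first): Abara (18 years) before Petrov (8 years).
Full order: Takahashi, Ferreira, Pereira, Delgado, Whitfield, Abara, Petrov, Leclerc.

Takahashi, Ferreira, Pereira, Delgado, Whitfield, Abara, Petrov, Leclerc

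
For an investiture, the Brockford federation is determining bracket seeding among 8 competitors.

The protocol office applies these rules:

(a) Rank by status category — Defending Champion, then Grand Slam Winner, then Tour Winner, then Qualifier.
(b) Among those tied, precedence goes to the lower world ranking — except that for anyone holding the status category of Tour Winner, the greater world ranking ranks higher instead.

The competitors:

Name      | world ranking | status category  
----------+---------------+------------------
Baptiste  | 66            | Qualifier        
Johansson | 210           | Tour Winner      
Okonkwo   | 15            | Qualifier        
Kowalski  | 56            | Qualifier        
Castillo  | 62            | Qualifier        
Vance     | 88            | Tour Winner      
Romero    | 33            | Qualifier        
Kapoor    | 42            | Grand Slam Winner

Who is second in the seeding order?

Johansson

By status category: Kapoor (Grand Slam Winner); then Johansson and Vance (Tour Winner); then Okonkwo, Romero, Kowalski, Castillo and Baptiste (Qualifier).
Among Johansson and Vance, by world ranking (higher first) (reversed rule for this group): Johansson (210) before Vance (88).
Among Okonkwo, Romero, Kowalski, Castillo and Baptiste, by world ranking (lower first): Okonkwo (15) before Romero (33) before Kowalski (56) before Castillo (62) before Baptiste (66).
Order: Kapoor, Johansson, Vance, Okonkwo, Romero, Kowalski, Castillo, Baptiste.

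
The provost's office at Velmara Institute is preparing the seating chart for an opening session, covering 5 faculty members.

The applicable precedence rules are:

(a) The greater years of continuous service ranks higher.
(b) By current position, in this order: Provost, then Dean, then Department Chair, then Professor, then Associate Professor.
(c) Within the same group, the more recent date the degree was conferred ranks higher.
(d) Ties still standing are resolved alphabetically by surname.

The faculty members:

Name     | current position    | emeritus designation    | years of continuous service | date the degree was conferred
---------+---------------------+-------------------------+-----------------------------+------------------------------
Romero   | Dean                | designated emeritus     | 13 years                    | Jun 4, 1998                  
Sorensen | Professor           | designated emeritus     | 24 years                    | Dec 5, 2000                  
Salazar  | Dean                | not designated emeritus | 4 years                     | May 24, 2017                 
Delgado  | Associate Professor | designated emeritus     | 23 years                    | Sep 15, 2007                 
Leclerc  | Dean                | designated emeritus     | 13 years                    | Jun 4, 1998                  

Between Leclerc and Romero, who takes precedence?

Leclerc

By years of continuous service (higher first): Sorensen (24 years); then Delgado (23 years); then Leclerc and Romero (both 13 years); then Salazar (4 years).
Leclerc and Romero are each Dean, so the next rule applies.
Leclerc and Romero both have date the degree was conferred Jun 4, 1998, so the next rule applies.
Among Leclerc and Romero, alphabetically by surname: Leclerc before Romero.
So Leclerc takes precedence.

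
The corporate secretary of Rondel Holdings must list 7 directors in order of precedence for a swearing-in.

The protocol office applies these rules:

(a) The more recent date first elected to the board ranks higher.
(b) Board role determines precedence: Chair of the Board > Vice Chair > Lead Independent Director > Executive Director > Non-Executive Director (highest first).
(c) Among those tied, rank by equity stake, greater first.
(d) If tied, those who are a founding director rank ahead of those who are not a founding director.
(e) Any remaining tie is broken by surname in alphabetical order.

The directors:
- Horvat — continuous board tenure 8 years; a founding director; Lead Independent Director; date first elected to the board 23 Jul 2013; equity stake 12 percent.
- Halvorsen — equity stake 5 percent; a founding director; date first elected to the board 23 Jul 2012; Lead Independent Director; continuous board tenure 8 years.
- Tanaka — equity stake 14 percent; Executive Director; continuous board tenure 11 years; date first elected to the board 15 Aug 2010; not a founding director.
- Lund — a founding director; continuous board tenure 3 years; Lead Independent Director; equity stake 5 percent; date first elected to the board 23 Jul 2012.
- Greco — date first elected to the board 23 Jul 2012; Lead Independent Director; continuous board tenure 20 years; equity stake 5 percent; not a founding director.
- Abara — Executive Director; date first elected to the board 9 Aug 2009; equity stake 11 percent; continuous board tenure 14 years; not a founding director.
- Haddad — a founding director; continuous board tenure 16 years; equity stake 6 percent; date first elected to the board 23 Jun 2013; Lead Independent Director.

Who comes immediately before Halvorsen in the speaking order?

By date first elected to the board (later first): Horvat (23 Jul 2013); then Haddad (23 Jun 2013); then Halvorsen, Lund and Greco (each 23 Jul 2012); then Tanaka (15 Aug 2010); then Abara (9 Aug 2009).
Halvorsen, Lund and Greco are each Lead Independent Director, so the next rule applies.
Halvorsen, Lund and Greco all have equity stake 5 percent, so the next rule applies.
Among Halvorsen, Lund and Greco, a founding director before not a founding director: Halvorsen and Lund (a founding director) before Greco (not a founding director).
Among Halvorsen and Lund, alphabetically by surname: Halvorsen before Lund.
Order: Horvat, Haddad, Halvorsen, Lund, Greco, Tanaka, Abara.

Haddad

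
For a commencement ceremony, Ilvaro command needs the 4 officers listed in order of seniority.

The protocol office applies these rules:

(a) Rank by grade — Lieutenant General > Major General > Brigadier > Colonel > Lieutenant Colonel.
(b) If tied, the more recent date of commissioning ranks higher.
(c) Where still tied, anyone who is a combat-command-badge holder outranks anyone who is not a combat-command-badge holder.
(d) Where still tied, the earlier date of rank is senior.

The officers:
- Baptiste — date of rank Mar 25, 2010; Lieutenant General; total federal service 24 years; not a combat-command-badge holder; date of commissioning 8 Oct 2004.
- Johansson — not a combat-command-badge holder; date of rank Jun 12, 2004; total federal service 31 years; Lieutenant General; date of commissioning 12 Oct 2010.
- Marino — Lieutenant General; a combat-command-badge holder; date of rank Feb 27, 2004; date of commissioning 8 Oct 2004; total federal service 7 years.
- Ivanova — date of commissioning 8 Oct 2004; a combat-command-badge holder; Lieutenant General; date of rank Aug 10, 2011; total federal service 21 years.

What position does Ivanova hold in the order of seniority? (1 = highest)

3

By grade: Johansson, Marino, Ivanova and Baptiste (Lieutenant General).
Among Johansson, Marino, Ivanova and Baptiste, by date of commissioning (later first): Johansson (12 Oct 2010) before Marino, Ivanova and Baptiste (8 Oct 2004).
Among Marino, Ivanova and Baptiste, a combat-command-badge holder before not a combat-command-badge holder: Marino and Ivanova (a combat-command-badge holder) before Baptiste (not a combat-command-badge holder).
Among Marino and Ivanova, by date of rank (earlier first): Marino (Feb 27, 2004) before Ivanova (Aug 10, 2011).
Order: Johansson, Marino, Ivanova, Baptiste. So position 3.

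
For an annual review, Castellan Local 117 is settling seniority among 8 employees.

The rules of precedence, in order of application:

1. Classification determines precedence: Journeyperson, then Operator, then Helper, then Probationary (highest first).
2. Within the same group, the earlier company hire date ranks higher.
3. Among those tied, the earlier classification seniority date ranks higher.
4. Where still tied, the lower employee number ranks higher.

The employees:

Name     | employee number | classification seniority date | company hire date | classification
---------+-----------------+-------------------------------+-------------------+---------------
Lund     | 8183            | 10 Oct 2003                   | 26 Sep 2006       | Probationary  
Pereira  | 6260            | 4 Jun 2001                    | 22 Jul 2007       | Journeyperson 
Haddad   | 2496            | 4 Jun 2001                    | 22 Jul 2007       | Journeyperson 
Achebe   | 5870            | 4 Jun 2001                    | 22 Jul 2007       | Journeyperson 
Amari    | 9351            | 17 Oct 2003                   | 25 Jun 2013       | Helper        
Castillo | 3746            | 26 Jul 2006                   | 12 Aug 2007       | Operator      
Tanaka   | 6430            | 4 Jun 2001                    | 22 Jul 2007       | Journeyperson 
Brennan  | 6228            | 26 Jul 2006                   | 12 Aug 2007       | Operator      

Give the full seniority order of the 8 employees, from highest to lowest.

Haddad, Achebe, Pereira, Tanaka, Castillo, Brennan, Amari, Lund

By classification: Haddad, Achebe, Pereira and Tanaka (Journeyperson); then Castillo and Brennan (Operator); then Amari (Helper); then Lund (Probationary).
Haddad, Achebe, Pereira and Tanaka all have company hire date 22 Jul 2007, so the next rule applies.
Haddad, Achebe, Pereira and Tanaka all have classification seniority date 4 Jun 2001, so the next rule applies.
Among Haddad, Achebe, Pereira and Tanaka, by employee number (lower first): Haddad (2496) before Achebe (5870) before Pereira (6260) before Tanaka (6430).
Castillo and Brennan both have company hire date 12 Aug 2007, so the next rule applies.
Castillo and Brennan both have classification seniority date 26 Jul 2006, so the next rule applies.
Among Castillo and Brennan, by employee number (lower first): Castillo (3746) before Brennan (6228).
Full order: Haddad, Achebe, Pereira, Tanaka, Castillo, Brennan, Amari, Lund.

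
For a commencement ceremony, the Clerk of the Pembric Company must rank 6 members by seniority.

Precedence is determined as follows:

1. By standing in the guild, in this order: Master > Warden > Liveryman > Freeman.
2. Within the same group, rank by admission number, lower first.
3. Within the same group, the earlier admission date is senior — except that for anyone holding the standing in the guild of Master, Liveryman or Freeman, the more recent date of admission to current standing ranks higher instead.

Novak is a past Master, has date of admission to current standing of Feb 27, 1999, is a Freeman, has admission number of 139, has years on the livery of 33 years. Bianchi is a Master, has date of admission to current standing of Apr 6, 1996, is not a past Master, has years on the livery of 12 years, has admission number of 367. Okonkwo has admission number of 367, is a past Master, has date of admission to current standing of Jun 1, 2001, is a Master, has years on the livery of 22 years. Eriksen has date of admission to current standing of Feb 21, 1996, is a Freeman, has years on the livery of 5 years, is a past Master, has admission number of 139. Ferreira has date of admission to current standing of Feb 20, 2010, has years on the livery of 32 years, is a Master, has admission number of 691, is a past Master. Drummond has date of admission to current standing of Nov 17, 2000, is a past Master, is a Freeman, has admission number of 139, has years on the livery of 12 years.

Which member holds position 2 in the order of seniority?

Bianchi

By standing in the guild: Okonkwo, Bianchi and Ferreira (Master); then Drummond, Novak and Eriksen (Freeman).
Among Okonkwo, Bianchi and Ferreira, by admission number (lower first): Okonkwo and Bianchi (367) before Ferreira (691).
Among Okonkwo and Bianchi, by date of admission to current standing (later first) (reversed rule for this group): Okonkwo (Jun 1, 2001) before Bianchi (Apr 6, 1996).
Drummond, Novak and Eriksen all have admission number 139, so the next rule applies.
Among Drummond, Novak and Eriksen, by date of admission to current standing (later first) (reversed rule for this group): Drummond (Nov 17, 2000) before Novak (Feb 27, 1999) before Eriksen (Feb 21, 1996).
Order: Okonkwo, Bianchi, Ferreira, Drummond, Novak, Eriksen.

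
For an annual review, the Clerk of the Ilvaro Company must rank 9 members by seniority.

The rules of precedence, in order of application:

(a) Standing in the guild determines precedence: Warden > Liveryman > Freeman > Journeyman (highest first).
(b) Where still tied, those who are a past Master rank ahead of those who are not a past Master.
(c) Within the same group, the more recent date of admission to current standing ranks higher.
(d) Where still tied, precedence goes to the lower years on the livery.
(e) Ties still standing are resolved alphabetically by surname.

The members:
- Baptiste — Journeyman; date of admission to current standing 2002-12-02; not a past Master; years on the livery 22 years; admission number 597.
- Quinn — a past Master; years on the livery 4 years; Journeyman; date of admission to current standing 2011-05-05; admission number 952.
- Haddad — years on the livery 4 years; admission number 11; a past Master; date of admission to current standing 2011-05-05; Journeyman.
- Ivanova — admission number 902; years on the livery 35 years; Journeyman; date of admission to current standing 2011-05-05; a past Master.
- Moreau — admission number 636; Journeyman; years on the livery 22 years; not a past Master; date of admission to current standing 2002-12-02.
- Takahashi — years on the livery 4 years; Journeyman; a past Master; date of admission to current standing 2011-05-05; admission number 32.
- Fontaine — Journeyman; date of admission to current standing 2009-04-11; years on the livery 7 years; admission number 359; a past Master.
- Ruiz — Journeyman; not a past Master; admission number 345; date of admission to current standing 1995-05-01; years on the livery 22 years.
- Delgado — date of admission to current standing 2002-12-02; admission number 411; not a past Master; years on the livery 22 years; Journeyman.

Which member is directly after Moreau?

Ruiz

By standing in the guild: Haddad, Quinn, Takahashi, Ivanova, Fontaine, Baptiste, Delgado, Moreau and Ruiz (Journeyman).
Among Haddad, Quinn, Takahashi, Ivanova, Fontaine, Baptiste, Delgado, Moreau and Ruiz, a past Master before not a past Master: Haddad, Quinn, Takahashi, Ivanova and Fontaine (a past Master) before Baptiste, Delgado, Moreau and Ruiz (not a past Master).
Among Haddad, Quinn, Takahashi, Ivanova and Fontaine, by date of admission to current standing (later first): Haddad, Quinn, Takahashi and Ivanova (2011-05-05) before Fontaine (2009-04-11).
Among Haddad, Quinn, Takahashi and Ivanova, by years on the livery (lower first): Haddad, Quinn and Takahashi (4 years) before Ivanova (35 years).
Among Haddad, Quinn and Takahashi, alphabetically by surname: Haddad before Quinn before Takahashi.
Among Baptiste, Delgado, Moreau and Ruiz, by date of admission to current standing (later first): Baptiste, Delgado and Moreau (2002-12-02) before Ruiz (1995-05-01).
Baptiste, Delgado and Moreau all have years on the livery 22 years, so the next rule applies.
Among Baptiste, Delgado and Moreau, alphabetically by surname: Baptiste before Delgado before Moreau.
Order: Haddad, Quinn, Takahashi, Ivanova, Fontaine, Baptiste, Delgado, Moreau, Ruiz.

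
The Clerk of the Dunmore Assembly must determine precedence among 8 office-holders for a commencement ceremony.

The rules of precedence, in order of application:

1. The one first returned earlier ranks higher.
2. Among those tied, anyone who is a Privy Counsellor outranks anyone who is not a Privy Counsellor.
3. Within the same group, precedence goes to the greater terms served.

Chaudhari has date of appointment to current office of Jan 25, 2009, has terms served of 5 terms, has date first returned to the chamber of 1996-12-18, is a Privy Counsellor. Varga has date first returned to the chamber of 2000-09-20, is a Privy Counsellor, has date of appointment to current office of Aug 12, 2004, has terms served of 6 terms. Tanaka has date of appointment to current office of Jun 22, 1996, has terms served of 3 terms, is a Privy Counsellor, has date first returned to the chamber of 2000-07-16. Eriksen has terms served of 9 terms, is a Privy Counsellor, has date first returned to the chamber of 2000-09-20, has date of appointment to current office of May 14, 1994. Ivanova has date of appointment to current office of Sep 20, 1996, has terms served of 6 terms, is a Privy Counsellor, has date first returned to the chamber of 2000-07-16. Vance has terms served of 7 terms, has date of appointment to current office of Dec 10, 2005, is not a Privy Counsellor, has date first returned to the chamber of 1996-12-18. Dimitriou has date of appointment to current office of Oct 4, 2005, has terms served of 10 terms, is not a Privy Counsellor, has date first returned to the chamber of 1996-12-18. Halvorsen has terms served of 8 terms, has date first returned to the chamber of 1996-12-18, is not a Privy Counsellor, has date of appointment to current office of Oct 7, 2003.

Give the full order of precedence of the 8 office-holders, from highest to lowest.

Chaudhari, Dimitriou, Halvorsen, Vance, Ivanova, Tanaka, Eriksen, Varga

By date first returned to the chamber (earlier first): Chaudhari, Dimitriou, Halvorsen and Vance (each 1996-12-18); then Ivanova and Tanaka (both 2000-07-16); then Eriksen and Varga (both 2000-09-20).
Among Chaudhari, Dimitriou, Halvorsen and Vance, a Privy Counsellor before not a Privy Counsellor: Chaudhari (a Privy Counsellor) before Dimitriou, Halvorsen and Vance (not a Privy Counsellor).
Among Dimitriou, Halvorsen and Vance, by terms served (higher first): Dimitriou (10 terms) before Halvorsen (8 terms) before Vance (7 terms).
Ivanova and Tanaka are each a Privy Counsellor, so the next rule applies.
Among Ivanova and Tanaka, by terms served (higher first): Ivanova (6 terms) before Tanaka (3 terms).
Eriksen and Varga are each a Privy Counsellor, so the next rule applies.
Among Eriksen and Varga, by terms served (higher first): Eriksen (9 terms) before Varga (6 terms).
Full order: Chaudhari, Dimitriou, Halvorsen, Vance, Ivanova, Tanaka, Eriksen, Varga.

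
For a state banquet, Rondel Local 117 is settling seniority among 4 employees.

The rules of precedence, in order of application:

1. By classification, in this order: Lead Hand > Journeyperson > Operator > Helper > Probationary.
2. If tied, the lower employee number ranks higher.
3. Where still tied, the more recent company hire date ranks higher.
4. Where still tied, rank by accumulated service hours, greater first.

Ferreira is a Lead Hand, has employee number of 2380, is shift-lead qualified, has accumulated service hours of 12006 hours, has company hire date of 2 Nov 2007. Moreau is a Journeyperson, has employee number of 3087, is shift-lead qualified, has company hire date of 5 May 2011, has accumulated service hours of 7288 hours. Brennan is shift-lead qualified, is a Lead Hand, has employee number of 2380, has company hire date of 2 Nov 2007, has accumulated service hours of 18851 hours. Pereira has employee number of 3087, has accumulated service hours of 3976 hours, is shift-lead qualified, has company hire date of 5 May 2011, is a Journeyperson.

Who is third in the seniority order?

Moreau

By classification: Brennan and Ferreira (Lead Hand); then Moreau and Pereira (Journeyperson).
Brennan and Ferreira both have employee number 2380, so the next rule applies.
Brennan and Ferreira both have company hire date 2 Nov 2007, so the next rule applies.
Among Brennan and Ferreira, by accumulated service hours (higher first): Brennan (18851 hours) before Ferreira (12006 hours).
Moreau and Pereira both have employee number 3087, so the next rule applies.
Moreau and Pereira both have company hire date 5 May 2011, so the next rule applies.
Among Moreau and Pereira, by accumulated service hours (higher first): Moreau (7288 hours) before Pereira (3976 hours).
Order: Brennan, Ferreira, Moreau, Pereira.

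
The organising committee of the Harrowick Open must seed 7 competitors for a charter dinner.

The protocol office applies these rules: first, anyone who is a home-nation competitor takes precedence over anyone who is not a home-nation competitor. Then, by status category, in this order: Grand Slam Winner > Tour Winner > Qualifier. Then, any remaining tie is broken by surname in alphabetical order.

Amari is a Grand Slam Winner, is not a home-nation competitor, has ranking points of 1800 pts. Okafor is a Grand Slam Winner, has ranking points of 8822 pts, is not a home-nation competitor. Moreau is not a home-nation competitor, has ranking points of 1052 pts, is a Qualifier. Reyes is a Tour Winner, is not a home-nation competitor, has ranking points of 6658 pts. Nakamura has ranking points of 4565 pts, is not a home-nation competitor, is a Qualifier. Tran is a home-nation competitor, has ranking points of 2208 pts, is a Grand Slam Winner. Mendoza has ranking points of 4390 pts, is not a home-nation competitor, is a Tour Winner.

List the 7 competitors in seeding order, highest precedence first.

By the first rule: Tran (a home-nation competitor); then Amari, Okafor, Mendoza, Reyes, Moreau and Nakamura (each not a home-nation competitor).
Among Amari, Okafor, Mendoza, Reyes, Moreau and Nakamura, by status category: Amari and Okafor (Grand Slam Winner) before Mendoza and Reyes (Tour Winner) before Moreau and Nakamura (Qualifier).
Among Amari and Okafor, alphabetically by surname: Amari before Okafor.
Among Mendoza and Reyes, alphabetically by surname: Mendoza before Reyes.
Among Moreau and Nakamura, alphabetically by surname: Moreau before Nakamura.
Full order: Tran, Amari, Okafor, Mendoza, Reyes, Moreau, Nakamura.

Tran, Amari, Okafor, Mendoza, Reyes, Moreau, Nakamura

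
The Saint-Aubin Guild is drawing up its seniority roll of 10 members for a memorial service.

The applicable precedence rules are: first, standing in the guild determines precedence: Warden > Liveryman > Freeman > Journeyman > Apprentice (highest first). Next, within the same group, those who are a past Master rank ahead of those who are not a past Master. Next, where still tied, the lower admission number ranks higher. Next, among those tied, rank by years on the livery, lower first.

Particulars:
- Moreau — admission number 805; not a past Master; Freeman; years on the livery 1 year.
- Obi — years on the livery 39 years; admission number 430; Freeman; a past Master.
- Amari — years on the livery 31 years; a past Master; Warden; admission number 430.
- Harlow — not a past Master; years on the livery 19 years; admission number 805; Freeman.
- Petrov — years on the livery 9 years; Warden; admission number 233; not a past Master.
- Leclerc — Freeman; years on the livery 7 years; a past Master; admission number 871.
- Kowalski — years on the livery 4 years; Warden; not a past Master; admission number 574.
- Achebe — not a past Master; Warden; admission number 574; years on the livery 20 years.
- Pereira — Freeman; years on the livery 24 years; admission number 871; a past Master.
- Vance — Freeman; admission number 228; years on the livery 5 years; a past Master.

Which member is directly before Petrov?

Amari

By standing in the guild: Amari, Petrov, Kowalski and Achebe (Warden); then Vance, Obi, Leclerc, Pereira, Moreau and Harlow (Freeman).
Among Amari, Petrov, Kowalski and Achebe, a past Master before not a past Master: Amari (a past Master) before Petrov, Kowalski and Achebe (not a past Master).
Among Petrov, Kowalski and Achebe, by admission number (lower first): Petrov (233) before Kowalski and Achebe (574).
Among Kowalski and Achebe, by years on the livery (lower first): Kowalski (4 years) before Achebe (20 years).
Among Vance, Obi, Leclerc, Pereira, Moreau and Harlow, a past Master before not a past Master: Vance, Obi, Leclerc and Pereira (a past Master) before Moreau and Harlow (not a past Master).
Among Vance, Obi, Leclerc and Pereira, by admission number (lower first): Vance (228) before Obi (430) before Leclerc and Pereira (871).
Among Leclerc and Pereira, by years on the livery (lower first): Leclerc (7 years) before Pereira (24 years).
Moreau and Harlow both have admission number 805, so the next rule applies.
Among Moreau and Harlow, by years on the livery (lower first): Moreau (1 year) before Harlow (19 years).
Order: Amari, Petrov, Kowalski, Achebe, Vance, Obi, Leclerc, Pereira, Moreau, Harlow.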